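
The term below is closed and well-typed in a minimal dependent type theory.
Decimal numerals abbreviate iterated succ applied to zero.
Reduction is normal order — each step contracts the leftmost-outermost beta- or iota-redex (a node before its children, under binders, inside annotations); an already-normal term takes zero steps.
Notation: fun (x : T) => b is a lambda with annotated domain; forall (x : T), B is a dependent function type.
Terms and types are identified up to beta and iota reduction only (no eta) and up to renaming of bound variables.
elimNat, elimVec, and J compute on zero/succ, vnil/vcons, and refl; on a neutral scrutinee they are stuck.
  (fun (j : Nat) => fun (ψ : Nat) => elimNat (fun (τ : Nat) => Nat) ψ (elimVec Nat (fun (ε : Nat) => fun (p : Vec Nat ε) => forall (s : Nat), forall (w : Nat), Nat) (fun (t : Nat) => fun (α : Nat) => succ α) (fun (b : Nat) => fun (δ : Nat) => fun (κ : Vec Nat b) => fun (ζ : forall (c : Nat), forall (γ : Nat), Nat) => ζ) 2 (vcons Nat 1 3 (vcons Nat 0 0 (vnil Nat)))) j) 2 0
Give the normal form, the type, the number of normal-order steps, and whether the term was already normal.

normal form:
  2
type:
  Nat
steps to reach normal form (normal order): 31
already normal: no
first redex: a beta-redex


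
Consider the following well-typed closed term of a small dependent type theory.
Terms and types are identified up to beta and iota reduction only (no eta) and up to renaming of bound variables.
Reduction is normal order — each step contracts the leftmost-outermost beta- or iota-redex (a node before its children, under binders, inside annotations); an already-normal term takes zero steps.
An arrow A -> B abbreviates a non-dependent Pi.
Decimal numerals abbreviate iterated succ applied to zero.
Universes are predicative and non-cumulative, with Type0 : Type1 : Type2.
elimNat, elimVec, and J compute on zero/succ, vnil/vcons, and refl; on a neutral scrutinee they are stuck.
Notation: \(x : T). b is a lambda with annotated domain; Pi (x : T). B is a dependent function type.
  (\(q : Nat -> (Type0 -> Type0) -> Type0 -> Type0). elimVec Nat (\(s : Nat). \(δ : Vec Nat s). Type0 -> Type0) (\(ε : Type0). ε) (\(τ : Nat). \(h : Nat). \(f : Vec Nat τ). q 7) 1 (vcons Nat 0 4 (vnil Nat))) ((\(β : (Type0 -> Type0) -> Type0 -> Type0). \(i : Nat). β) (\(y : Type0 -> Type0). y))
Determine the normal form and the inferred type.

reduced normal form:
  \(q : Type0). q
inferred type:
  Type0 -> Type0


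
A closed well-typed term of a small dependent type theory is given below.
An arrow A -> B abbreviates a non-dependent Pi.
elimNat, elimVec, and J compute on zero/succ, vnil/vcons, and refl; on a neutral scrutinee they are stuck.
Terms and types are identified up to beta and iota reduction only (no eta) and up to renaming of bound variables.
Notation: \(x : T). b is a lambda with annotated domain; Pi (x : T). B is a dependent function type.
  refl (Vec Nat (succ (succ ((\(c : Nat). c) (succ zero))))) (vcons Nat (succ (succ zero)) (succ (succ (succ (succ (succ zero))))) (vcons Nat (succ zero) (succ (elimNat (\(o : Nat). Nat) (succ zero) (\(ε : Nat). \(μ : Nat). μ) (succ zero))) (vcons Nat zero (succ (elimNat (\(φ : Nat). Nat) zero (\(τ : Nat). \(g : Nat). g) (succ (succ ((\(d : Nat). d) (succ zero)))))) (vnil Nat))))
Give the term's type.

the term's type:
  Eq (Vec Nat (succ (succ (succ zero)))) (vcons Nat (succ (succ zero)) (succ (succ (succ (succ (succ zero))))) (vcons Nat (succ zero) (succ (succ zero)) (vcons Nat zero (succ zero) (vnil Nat)))) (vcons Nat (succ (succ zero)) (succ (succ (succ (succ (succ zero))))) (vcons Nat (succ zero) (succ (succ zero)) (vcons Nat zero (succ zero) (vnil Nat))))


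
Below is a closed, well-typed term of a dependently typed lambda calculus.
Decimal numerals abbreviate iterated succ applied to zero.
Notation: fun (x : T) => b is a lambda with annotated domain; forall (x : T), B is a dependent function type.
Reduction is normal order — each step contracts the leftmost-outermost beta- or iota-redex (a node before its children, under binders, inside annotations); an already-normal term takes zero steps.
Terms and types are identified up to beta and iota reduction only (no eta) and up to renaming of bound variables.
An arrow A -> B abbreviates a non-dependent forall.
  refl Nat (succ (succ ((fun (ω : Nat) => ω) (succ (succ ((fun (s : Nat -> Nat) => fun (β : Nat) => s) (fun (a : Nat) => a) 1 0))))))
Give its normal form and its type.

resulting normal form:
  refl Nat 4
inferred type:
  Eq Nat 4 4
observation: contracting a beta-redex first, the term normalizes in 4 steps.


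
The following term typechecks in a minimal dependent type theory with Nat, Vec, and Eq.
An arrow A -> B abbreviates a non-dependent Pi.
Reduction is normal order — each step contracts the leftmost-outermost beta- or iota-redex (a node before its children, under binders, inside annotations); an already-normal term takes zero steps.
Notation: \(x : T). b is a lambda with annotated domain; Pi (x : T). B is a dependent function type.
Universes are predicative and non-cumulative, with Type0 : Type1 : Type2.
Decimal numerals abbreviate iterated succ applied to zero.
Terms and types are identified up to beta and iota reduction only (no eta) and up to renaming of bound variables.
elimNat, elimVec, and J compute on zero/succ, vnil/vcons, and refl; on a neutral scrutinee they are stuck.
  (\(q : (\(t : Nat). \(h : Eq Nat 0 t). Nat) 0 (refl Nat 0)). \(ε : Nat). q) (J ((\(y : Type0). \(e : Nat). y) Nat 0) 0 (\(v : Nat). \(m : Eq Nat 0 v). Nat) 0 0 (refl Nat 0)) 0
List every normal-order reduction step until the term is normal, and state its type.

normal-order reduction sequence:
  (\(q : (\(t : Nat). \(h : Eq Nat 0 t). Nat) 0 (refl Nat 0)). \(ε : Nat). q) (J ((\(y : Type0). \(e : Nat). y) Nat 0) 0 (\(v : Nat). \(m : Eq Nat 0 v). Nat) 0 0 (refl Nat 0)) 0
  ~> (\(q : Nat). J ((\(t : Type0). \(h : Nat). t) Nat 0) 0 (\(ε : Nat). \(y : Eq Nat 0 ε). Nat) 0 0 (refl Nat 0)) 0
  ~> J ((\(q : Type0). \(t : Nat). q) Nat 0) 0 (\(h : Nat). \(ε : Eq Nat 0 h). Nat) 0 0 (refl Nat 0)
  ~> 0
type:
  Nat


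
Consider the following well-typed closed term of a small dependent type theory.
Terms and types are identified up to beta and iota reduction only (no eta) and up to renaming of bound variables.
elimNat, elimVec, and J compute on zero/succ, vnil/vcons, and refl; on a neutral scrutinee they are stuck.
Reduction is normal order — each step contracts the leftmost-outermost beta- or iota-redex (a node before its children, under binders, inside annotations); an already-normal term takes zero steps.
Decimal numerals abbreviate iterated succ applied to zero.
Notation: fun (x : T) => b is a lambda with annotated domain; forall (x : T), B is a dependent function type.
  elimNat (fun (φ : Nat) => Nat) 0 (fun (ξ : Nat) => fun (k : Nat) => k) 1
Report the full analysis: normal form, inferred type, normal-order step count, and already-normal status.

normal form:
  0
type:
  Nat
normal-order step count: 4
started in normal form: no
first contracted redex: an elimNat iota-redex


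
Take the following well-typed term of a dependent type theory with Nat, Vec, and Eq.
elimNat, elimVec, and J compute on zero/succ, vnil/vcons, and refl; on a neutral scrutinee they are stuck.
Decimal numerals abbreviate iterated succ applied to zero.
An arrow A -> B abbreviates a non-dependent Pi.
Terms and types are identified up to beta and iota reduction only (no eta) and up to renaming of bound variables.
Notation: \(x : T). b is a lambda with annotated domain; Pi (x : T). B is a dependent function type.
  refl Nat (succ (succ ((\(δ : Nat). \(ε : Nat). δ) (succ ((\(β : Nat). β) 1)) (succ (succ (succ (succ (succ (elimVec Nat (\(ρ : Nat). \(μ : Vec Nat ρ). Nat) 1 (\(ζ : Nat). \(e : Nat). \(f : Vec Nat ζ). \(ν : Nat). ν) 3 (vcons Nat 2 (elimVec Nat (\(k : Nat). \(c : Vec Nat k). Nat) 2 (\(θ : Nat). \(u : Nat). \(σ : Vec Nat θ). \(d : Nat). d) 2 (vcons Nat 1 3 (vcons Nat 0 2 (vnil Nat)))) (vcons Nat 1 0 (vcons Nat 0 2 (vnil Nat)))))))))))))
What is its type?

type:
  Eq Nat 4 4


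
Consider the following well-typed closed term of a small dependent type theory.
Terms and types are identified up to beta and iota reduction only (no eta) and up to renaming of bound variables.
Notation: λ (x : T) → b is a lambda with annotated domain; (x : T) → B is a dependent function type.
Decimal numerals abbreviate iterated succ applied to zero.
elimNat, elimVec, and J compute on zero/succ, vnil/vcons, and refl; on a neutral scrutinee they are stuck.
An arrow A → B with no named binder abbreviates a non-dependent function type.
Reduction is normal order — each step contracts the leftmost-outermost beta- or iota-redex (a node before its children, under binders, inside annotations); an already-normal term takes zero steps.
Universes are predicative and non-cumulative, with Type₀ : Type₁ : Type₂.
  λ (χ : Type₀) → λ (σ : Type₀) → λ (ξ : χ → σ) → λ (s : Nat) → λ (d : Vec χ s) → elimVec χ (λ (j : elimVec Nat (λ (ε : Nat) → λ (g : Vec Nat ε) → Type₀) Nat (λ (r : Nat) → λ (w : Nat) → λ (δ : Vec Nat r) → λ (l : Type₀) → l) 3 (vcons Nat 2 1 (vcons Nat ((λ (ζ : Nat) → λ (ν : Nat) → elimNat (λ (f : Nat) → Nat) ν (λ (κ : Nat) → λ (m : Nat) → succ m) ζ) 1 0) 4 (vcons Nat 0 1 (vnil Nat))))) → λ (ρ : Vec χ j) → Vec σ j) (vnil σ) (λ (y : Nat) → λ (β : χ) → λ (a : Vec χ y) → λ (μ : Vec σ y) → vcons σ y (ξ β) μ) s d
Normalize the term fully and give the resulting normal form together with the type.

resulting normal form:
  λ (χ : Type₀) → λ (σ : Type₀) → λ (ξ : χ → σ) → λ (s : Nat) → λ (d : Vec χ s) → elimVec χ (λ (j : Nat) → λ (ε : Vec χ j) → Vec σ j) (vnil σ) (λ (g : Nat) → λ (r : χ) → λ (w : Vec χ g) → λ (δ : Vec σ g) → vcons σ g (ξ r) δ) s d
type:
  (χ : Type₀) → (σ : Type₀) → (χ → σ) → (ξ : Nat) → Vec χ ξ → Vec σ ξ
observation: the leftmost-outermost redex is an elimVec iota-redex, and normalization takes 16 steps.


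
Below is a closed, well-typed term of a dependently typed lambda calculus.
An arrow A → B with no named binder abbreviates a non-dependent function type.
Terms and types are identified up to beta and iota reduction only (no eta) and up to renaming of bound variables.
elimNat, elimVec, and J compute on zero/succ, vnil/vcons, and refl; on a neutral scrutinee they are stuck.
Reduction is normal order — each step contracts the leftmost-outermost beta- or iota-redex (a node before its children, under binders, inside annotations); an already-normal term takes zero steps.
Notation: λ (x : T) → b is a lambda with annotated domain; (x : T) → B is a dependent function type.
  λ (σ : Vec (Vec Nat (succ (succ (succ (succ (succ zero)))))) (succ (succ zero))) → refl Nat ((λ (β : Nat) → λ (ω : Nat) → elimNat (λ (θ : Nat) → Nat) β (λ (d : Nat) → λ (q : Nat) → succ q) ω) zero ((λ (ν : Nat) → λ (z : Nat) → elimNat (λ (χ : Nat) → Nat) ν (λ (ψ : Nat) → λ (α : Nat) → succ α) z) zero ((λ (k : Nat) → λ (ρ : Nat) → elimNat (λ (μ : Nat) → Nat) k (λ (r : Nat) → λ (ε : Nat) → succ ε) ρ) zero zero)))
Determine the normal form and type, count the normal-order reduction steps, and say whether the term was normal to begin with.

normal form:
  λ (σ : Vec (Vec Nat (succ (succ (succ (succ (succ zero)))))) (succ (succ zero))) → refl Nat zero
type:
  Vec (Vec Nat (succ (succ (succ (succ (succ zero)))))) (succ (succ zero)) → Eq Nat zero zero
reduction steps (normal order): 9
already normal: no
first contracted redex: a beta-redex


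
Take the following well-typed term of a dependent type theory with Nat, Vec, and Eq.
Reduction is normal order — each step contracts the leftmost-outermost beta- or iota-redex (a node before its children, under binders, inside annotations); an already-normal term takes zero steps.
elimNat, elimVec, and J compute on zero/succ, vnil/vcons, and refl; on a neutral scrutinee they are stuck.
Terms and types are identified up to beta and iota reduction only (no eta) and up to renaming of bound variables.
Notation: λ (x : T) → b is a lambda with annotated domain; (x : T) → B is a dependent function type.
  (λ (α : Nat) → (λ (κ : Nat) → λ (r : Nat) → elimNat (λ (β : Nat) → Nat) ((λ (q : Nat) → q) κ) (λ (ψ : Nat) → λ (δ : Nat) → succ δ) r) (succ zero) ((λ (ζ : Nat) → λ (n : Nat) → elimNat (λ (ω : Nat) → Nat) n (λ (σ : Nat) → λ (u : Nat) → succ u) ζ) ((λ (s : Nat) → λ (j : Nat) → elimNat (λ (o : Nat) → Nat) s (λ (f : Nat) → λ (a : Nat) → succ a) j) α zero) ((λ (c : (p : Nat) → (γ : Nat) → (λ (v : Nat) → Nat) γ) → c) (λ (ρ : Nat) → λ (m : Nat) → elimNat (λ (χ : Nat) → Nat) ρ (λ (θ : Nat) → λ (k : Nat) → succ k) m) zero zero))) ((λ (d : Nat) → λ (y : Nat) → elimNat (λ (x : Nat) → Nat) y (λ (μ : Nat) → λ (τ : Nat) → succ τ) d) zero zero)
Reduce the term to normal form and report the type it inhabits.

resulting normal form:
  succ zero
type:
  Nat


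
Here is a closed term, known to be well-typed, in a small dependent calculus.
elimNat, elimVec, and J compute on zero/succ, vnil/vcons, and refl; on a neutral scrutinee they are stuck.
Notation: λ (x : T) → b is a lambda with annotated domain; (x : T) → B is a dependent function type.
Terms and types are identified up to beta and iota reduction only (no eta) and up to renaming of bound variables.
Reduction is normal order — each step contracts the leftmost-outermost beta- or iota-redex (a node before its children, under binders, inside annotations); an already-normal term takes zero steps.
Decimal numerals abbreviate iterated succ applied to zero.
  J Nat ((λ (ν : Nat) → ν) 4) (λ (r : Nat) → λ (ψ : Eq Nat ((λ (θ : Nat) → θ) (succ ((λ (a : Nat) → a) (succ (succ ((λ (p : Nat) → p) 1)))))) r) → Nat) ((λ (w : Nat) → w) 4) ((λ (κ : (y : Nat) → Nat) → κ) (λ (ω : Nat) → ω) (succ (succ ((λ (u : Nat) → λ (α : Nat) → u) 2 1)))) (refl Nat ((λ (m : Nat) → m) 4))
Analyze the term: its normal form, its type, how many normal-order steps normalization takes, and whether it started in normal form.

reduced normal form:
  4
type:
  Nat
steps to reach normal form (normal order): 2
term was already normal: no
first redex: a J iota-redex


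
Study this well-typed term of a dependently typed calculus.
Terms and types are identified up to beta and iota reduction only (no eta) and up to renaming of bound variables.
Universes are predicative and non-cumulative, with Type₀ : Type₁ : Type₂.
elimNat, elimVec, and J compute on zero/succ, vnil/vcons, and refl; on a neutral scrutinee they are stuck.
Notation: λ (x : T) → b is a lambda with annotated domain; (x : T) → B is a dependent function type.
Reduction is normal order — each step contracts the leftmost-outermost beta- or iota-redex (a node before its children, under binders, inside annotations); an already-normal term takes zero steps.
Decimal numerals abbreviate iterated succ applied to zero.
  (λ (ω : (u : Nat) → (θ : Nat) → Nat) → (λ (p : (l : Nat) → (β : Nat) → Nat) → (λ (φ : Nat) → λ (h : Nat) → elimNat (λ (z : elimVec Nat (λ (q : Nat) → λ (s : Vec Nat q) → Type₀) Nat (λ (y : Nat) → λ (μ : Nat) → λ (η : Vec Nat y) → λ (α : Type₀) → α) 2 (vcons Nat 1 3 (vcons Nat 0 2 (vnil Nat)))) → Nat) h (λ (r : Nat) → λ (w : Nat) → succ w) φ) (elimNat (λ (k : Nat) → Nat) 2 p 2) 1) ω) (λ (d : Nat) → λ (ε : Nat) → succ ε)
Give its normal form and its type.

resulting normal form:
  5
type:
  Nat
observation: normalization takes exactly 35 steps under the normal-order strategy.


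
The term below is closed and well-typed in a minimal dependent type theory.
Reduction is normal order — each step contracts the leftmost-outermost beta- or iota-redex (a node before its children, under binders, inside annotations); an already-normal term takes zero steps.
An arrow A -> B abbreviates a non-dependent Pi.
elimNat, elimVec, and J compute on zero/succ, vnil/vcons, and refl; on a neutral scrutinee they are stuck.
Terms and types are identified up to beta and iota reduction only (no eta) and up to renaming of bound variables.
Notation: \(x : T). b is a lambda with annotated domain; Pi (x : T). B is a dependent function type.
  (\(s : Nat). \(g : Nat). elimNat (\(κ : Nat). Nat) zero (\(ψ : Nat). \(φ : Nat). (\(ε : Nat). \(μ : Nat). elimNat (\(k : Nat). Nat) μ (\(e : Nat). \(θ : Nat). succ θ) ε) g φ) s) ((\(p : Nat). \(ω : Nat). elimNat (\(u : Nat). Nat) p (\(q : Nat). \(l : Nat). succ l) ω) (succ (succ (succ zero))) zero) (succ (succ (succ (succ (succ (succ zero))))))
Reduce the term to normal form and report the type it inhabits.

reduced normal form:
  succ (succ (succ (succ (succ (succ (succ (succ (succ (succ (succ (succ (succ (succ (succ (succ (succ (succ zero)))))))))))))))))
type:
  Nat
observation: 36 normal-order steps separate the term from its normal form.


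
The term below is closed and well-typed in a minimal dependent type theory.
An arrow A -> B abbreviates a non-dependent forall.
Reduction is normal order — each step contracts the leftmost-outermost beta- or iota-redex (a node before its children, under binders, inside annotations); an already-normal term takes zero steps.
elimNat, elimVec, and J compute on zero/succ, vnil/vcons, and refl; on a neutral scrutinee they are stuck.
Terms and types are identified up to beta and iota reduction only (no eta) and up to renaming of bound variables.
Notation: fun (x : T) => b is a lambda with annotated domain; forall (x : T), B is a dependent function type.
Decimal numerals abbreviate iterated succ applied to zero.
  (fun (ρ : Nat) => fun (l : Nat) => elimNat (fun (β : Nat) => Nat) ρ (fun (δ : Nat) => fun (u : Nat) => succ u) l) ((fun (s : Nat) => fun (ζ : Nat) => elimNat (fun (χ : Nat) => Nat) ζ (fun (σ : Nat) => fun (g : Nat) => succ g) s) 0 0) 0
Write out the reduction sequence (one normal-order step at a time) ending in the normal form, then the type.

reduction (normal order):
  (fun (ρ : Nat) => fun (l : Nat) => elimNat (fun (β : Nat) => Nat) ρ (fun (δ : Nat) => fun (u : Nat) => succ u) l) ((fun (s : Nat) => fun (ζ : Nat) => elimNat (fun (χ : Nat) => Nat) ζ (fun (σ : Nat) => fun (g : Nat) => succ g) s) 0 0) 0
  ~> (fun (ρ : Nat) => elimNat (fun (l : Nat) => Nat) ((fun (β : Nat) => fun (δ : Nat) => elimNat (fun (u : Nat) => Nat) δ (fun (s : Nat) => fun (ζ : Nat) => succ ζ) β) 0 0) (fun (χ : Nat) => fun (σ : Nat) => succ σ) ρ) 0
  ~> elimNat (fun (ρ : Nat) => Nat) ((fun (l : Nat) => fun (β : Nat) => elimNat (fun (δ : Nat) => Nat) β (fun (u : Nat) => fun (s : Nat) => succ s) l) 0 0) (fun (ζ : Nat) => fun (χ : Nat) => succ χ) 0
  ~> (fun (ρ : Nat) => fun (l : Nat) => elimNat (fun (β : Nat) => Nat) l (fun (δ : Nat) => fun (u : Nat) => succ u) ρ) 0 0
  ~> (fun (ρ : Nat) => elimNat (fun (l : Nat) => Nat) ρ (fun (β : Nat) => fun (δ : Nat) => succ δ) 0) 0
  ~> elimNat (fun (ρ : Nat) => Nat) 0 (fun (l : Nat) => fun (β : Nat) => succ β) 0
  ~> 0
type:
  Nat


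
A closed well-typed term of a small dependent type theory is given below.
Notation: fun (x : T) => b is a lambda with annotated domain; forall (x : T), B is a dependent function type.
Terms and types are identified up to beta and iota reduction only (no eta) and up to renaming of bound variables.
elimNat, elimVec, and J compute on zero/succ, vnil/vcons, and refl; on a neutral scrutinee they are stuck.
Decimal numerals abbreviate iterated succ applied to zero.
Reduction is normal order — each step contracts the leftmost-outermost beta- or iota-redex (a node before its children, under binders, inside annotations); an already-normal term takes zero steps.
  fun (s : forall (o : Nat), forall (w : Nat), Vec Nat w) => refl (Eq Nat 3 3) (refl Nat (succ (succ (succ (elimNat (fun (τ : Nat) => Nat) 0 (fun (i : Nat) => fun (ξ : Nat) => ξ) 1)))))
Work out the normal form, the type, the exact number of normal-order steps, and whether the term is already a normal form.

resulting normal form:
  fun (s : forall (o : Nat), forall (w : Nat), Vec Nat w) => refl (Eq Nat 3 3) (refl Nat 3)
type:
  forall (s : forall (o : Nat), forall (w : Nat), Vec Nat w), Eq (Eq Nat 3 3) (refl Nat 3) (refl Nat 3)
reduction steps (normal order): 4
already normal: no
first contracted redex: an elimNat iota-redex


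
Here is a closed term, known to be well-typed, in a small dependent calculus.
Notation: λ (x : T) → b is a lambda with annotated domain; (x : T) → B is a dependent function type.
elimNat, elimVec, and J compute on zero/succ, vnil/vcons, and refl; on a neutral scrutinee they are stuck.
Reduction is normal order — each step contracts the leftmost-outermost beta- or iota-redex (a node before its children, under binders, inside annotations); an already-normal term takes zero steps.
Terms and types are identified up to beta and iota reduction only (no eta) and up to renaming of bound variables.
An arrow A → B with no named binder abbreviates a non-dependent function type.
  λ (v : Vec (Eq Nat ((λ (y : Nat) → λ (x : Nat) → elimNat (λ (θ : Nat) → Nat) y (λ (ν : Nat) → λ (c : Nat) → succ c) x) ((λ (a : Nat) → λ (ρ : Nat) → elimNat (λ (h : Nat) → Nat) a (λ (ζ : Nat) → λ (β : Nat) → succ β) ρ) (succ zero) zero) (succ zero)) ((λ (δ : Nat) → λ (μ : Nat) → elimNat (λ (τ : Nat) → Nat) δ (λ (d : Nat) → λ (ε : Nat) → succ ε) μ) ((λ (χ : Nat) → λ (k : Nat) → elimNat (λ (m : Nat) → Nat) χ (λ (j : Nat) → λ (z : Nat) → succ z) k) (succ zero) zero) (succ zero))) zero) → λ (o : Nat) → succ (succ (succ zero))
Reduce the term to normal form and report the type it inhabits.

normal form:
  λ (v : Vec (Eq Nat (succ (succ zero)) (succ (succ zero))) zero) → λ (y : Nat) → succ (succ (succ zero))
inferred type:
  Vec (Eq Nat (succ (succ zero)) (succ (succ zero))) zero → Nat → Nat


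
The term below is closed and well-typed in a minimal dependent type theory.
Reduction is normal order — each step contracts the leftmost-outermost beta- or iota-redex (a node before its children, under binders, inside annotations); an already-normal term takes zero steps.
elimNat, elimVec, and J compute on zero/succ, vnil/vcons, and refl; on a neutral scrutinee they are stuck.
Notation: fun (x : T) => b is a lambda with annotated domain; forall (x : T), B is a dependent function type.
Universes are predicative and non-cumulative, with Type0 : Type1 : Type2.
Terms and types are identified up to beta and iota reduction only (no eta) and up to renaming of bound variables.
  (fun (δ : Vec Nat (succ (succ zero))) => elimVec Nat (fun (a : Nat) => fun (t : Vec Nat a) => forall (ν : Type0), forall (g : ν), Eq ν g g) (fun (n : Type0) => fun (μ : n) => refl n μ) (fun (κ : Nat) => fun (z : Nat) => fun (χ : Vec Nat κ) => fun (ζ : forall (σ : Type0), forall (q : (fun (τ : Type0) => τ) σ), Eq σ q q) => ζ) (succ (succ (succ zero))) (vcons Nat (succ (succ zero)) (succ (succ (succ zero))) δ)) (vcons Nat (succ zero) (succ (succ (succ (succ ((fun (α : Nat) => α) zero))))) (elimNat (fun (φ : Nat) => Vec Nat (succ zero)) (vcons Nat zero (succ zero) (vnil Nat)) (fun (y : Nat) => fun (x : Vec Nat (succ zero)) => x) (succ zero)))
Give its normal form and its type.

reduced normal form:
  fun (δ : Type0) => fun (a : δ) => refl δ a
the term's type:
  forall (δ : Type0), forall (a : δ), Eq δ a a


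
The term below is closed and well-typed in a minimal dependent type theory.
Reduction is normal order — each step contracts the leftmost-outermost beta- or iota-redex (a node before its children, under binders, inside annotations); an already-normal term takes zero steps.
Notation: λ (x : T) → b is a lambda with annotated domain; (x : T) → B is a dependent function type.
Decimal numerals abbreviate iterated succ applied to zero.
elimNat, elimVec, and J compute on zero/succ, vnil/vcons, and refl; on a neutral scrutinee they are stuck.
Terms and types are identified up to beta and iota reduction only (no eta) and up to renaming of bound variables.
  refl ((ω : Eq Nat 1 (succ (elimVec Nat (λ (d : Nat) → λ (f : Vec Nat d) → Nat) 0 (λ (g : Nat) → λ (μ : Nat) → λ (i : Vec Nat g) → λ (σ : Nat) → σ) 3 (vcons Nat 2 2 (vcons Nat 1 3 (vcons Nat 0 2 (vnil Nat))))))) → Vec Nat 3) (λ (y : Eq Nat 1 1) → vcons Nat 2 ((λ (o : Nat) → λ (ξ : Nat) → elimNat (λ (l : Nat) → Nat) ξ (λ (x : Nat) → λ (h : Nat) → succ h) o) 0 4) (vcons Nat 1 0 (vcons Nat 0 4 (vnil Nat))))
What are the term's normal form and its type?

normal form:
  refl ((ω : Eq Nat 1 1) → Vec Nat 3) (λ (d : Eq Nat 1 1) → vcons Nat 2 4 (vcons Nat 1 0 (vcons Nat 0 4 (vnil Nat))))
inferred type:
  Eq ((ω : Eq Nat 1 1) → Vec Nat 3) (λ (d : Eq Nat 1 1) → vcons Nat 2 4 (vcons Nat 1 0 (vcons Nat 0 4 (vnil Nat)))) (λ (f : Eq Nat 1 1) → vcons Nat 2 4 (vcons Nat 1 0 (vcons Nat 0 4 (vnil Nat))))


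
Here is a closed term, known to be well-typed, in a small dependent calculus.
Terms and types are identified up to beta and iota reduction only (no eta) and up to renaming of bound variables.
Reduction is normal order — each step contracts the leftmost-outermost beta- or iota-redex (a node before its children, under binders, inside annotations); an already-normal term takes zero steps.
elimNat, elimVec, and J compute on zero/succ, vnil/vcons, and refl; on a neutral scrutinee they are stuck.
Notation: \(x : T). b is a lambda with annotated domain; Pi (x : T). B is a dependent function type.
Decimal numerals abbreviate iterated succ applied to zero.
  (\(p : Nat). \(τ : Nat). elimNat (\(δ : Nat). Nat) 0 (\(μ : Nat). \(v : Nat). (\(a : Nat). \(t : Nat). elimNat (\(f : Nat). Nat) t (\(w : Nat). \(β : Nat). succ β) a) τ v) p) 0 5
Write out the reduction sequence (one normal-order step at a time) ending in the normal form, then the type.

normal-order reduction sequence:
  (\(p : Nat). \(τ : Nat). elimNat (\(δ : Nat). Nat) 0 (\(μ : Nat). \(v : Nat). (\(a : Nat). \(t : Nat). elimNat (\(f : Nat). Nat) t (\(w : Nat). \(β : Nat). succ β) a) τ v) p) 0 5
  ~> (\(p : Nat). elimNat (\(τ : Nat). Nat) 0 (\(δ : Nat). \(μ : Nat). (\(v : Nat). \(a : Nat). elimNat (\(t : Nat). Nat) a (\(f : Nat). \(w : Nat). succ w) v) p μ) 0) 5
  ~> elimNat (\(p : Nat). Nat) 0 (\(τ : Nat). \(δ : Nat). (\(μ : Nat). \(v : Nat). elimNat (\(a : Nat). Nat) v (\(t : Nat). \(f : Nat). succ f) μ) 5 δ) 0
  ~> 0
inferred type:
  Nat


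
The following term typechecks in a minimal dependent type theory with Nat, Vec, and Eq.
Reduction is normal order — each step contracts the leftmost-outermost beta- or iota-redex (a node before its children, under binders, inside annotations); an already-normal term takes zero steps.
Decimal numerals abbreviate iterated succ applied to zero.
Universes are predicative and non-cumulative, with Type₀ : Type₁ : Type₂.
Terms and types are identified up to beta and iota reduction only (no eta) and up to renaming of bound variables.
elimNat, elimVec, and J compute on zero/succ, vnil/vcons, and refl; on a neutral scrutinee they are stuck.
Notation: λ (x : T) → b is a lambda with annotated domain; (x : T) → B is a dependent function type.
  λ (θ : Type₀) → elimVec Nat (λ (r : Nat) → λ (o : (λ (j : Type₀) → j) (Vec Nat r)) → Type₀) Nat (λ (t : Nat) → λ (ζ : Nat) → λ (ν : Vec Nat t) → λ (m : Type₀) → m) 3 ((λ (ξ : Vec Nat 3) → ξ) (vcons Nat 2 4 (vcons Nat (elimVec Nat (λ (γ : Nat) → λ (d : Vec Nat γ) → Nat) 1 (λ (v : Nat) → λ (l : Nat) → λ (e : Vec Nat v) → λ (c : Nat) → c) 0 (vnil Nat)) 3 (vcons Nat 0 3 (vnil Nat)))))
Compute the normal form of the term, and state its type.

normal form:
  λ (θ : Type₀) → Nat
the term's type:
  (θ : Type₀) → Type₀


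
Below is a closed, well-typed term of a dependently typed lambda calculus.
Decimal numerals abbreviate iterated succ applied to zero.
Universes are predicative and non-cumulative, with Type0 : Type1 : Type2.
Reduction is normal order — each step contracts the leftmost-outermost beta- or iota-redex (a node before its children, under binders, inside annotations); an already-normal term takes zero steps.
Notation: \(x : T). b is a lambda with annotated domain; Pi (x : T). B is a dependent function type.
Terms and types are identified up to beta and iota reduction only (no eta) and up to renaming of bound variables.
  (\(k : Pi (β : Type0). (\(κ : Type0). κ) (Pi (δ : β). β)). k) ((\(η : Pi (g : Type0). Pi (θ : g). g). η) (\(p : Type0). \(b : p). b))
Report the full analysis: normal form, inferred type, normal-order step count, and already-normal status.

resulting normal form:
  \(k : Type0). \(β : k). β
inferred type:
  Pi (k : Type0). Pi (β : k). k
reduction steps (normal order): 2
term was already normal: no
first contracted redex: a beta-redex


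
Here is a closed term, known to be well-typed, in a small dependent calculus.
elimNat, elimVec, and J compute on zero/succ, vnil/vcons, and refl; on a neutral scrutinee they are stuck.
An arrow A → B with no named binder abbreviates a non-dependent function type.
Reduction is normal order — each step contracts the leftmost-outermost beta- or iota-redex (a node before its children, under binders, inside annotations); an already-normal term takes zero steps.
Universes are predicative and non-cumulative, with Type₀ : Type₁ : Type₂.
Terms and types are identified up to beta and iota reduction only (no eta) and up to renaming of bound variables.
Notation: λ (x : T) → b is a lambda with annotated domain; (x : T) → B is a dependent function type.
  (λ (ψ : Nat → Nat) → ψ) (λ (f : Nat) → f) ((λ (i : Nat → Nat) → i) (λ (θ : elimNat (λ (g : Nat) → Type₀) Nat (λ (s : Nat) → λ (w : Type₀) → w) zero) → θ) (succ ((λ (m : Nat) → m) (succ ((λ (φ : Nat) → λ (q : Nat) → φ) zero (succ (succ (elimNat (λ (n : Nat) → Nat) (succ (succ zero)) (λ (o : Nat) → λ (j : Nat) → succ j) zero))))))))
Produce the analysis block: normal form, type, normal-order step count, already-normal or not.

normal form:
  succ (succ zero)
inferred type:
  Nat
steps to reach normal form (normal order): 7
already normal: no
first contracted redex: a beta-redex


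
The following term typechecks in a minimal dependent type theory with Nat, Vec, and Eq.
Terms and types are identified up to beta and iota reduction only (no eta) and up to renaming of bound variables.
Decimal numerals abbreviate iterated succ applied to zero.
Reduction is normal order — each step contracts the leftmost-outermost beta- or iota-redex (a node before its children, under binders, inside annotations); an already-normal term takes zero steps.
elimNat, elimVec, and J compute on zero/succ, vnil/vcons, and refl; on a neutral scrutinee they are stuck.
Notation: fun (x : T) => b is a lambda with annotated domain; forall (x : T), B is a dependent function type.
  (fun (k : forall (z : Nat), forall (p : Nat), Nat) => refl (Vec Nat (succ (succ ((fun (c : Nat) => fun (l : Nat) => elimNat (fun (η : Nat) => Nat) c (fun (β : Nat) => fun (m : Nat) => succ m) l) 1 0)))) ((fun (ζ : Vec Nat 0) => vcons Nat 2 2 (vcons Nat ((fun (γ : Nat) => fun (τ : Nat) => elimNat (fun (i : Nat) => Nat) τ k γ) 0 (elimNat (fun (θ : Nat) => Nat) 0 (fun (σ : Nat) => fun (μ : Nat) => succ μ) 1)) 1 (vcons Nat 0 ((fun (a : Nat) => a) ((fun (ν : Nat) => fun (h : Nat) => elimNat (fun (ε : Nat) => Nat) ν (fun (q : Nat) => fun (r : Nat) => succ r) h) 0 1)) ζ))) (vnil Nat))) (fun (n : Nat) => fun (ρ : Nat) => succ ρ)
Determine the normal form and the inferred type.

resulting normal form:
  refl (Vec Nat 3) (vcons Nat 2 2 (vcons Nat 1 1 (vcons Nat 0 1 (vnil Nat))))
the term's type:
  Eq (Vec Nat 3) (vcons Nat 2 2 (vcons Nat 1 1 (vcons Nat 0 1 (vnil Nat)))) (vcons Nat 2 2 (vcons Nat 1 1 (vcons Nat 0 1 (vnil Nat))))


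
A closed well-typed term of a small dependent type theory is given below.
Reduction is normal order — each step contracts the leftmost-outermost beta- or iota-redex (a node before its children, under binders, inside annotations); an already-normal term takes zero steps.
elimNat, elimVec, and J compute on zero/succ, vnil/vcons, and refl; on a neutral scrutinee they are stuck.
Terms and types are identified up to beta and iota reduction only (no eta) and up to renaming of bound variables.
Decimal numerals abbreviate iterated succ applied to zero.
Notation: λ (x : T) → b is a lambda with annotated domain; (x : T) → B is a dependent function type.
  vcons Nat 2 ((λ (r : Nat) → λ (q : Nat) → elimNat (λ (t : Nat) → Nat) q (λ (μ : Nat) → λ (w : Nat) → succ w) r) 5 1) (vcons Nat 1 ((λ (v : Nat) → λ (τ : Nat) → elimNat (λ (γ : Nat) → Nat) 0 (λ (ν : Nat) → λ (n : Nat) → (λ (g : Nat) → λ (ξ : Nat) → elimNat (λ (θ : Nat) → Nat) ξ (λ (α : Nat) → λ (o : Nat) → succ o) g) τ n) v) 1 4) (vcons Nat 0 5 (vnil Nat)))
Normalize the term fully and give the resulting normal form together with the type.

reduced normal form:
  vcons Nat 2 6 (vcons Nat 1 4 (vcons Nat 0 5 (vnil Nat)))
type:
  Vec Nat 3
observation: contracting a beta-redex first, the term normalizes in 39 steps.


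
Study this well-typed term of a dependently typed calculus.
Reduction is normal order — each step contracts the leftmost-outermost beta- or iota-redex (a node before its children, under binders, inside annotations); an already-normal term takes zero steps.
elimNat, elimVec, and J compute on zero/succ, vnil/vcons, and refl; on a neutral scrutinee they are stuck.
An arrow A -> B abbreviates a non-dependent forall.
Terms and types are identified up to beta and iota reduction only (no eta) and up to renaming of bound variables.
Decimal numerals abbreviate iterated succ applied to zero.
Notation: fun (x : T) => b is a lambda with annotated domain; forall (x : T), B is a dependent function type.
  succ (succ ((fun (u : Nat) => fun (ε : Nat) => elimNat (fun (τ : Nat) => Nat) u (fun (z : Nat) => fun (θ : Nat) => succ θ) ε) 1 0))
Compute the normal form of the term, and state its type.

reduced normal form:
  3
the term's type:
  Nat


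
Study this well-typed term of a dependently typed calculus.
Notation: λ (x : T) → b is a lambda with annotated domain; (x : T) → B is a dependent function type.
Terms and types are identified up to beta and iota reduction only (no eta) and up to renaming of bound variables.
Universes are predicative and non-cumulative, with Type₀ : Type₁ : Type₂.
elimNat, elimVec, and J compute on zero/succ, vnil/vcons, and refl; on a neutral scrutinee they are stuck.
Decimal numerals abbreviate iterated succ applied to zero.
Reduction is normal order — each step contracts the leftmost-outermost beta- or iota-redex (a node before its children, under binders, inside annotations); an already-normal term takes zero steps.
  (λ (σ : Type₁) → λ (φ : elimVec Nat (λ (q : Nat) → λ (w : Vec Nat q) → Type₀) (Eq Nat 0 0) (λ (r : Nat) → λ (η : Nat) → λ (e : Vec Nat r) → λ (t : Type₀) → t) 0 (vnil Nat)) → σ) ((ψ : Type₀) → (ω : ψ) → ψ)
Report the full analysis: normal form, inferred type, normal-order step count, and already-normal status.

normal form:
  λ (σ : Eq Nat 0 0) → (φ : Type₀) → (q : φ) → φ
type:
  (σ : Eq Nat 0 0) → Type₁
normal-order step count: 2
started in normal form: no
first contracted redex: a beta-redex


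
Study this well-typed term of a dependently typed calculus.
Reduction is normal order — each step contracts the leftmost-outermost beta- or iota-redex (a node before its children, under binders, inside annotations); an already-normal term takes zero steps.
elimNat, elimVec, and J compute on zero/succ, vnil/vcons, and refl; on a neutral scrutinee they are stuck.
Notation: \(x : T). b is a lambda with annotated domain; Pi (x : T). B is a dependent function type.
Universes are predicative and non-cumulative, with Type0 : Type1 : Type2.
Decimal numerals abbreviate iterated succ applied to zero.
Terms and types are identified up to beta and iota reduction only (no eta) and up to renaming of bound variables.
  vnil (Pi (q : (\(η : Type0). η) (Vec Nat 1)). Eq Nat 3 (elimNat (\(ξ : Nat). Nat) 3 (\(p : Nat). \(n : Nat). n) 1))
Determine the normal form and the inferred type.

reduced normal form:
  vnil (Pi (q : Vec Nat 1). Eq Nat 3 3)
inferred type:
  Vec (Pi (q : Vec Nat 1). Eq Nat 3 3) 0
observation: the term reaches its normal form after 5 normal-order steps.


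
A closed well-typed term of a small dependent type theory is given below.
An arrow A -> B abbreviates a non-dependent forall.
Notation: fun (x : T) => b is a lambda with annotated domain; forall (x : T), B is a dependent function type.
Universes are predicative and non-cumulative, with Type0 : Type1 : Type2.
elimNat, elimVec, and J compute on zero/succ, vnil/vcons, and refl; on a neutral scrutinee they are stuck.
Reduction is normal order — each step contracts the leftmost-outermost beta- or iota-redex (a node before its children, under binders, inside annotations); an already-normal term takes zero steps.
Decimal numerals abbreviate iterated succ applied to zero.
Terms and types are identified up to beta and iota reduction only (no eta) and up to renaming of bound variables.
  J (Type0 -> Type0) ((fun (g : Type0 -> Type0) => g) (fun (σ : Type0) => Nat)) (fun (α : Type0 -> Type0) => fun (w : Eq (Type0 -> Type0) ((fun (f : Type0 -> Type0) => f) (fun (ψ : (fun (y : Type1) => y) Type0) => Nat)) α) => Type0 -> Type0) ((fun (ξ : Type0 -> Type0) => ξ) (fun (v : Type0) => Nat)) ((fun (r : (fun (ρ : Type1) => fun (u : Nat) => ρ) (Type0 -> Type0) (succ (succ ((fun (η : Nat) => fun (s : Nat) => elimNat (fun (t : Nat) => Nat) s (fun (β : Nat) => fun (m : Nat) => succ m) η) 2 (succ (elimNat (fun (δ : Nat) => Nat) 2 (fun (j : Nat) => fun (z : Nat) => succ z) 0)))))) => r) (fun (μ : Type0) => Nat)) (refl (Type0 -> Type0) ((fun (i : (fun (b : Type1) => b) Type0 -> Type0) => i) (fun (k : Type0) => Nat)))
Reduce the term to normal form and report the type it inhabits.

normal form:
  fun (g : Type0) => Nat
the term's type:
  Type0 -> Type0
observation: reduction starts at a J iota-redex, and 2 normal-order steps reach the normal form.


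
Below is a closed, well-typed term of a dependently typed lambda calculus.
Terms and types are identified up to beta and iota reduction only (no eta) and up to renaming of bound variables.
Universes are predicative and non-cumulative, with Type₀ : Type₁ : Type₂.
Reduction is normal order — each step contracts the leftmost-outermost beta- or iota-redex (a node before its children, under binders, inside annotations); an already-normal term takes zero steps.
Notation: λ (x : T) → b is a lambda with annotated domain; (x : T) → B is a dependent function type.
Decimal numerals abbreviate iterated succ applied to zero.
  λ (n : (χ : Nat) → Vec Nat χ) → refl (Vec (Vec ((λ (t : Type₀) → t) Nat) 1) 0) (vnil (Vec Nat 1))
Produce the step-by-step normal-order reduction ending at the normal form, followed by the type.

normal-order reduction sequence:
  λ (n : (χ : Nat) → Vec Nat χ) → refl (Vec (Vec ((λ (t : Type₀) → t) Nat) 1) 0) (vnil (Vec Nat 1))
  ~> λ (n : (χ : Nat) → Vec Nat χ) → refl (Vec (Vec Nat 1) 0) (vnil (Vec Nat 1))
inferred type:
  (n : (χ : Nat) → Vec Nat χ) → Eq (Vec (Vec Nat 1) 0) (vnil (Vec Nat 1)) (vnil (Vec Nat 1))


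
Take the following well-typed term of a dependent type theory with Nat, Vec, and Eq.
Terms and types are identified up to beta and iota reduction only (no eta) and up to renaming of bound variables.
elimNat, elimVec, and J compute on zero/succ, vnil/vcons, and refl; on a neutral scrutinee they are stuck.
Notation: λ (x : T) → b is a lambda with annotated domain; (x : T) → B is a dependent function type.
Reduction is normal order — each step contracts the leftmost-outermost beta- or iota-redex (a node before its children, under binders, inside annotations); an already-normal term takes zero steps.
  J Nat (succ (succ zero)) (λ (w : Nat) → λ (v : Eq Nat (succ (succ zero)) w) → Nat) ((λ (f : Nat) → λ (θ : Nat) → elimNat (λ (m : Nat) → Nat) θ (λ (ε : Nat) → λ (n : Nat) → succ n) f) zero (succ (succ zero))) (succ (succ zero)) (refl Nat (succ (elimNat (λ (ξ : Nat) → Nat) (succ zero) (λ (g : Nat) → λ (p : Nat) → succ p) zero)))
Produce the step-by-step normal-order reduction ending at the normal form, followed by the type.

reduction (normal order):
  J Nat (succ (succ zero)) (λ (w : Nat) → λ (v : Eq Nat (succ (succ zero)) w) → Nat) ((λ (f : Nat) → λ (θ : Nat) → elimNat (λ (m : Nat) → Nat) θ (λ (ε : Nat) → λ (n : Nat) → succ n) f) zero (succ (succ zero))) (succ (succ zero)) (refl Nat (succ (elimNat (λ (ξ : Nat) → Nat) (succ zero) (λ (g : Nat) → λ (p : Nat) → succ p) zero)))
  ~> (λ (w : Nat) → λ (v : Nat) → elimNat (λ (f : Nat) → Nat) v (λ (θ : Nat) → λ (m : Nat) → succ m) w) zero (succ (succ zero))
  ~> (λ (w : Nat) → elimNat (λ (v : Nat) → Nat) w (λ (f : Nat) → λ (θ : Nat) → succ θ) zero) (succ (succ zero))
  ~> elimNat (λ (w : Nat) → Nat) (succ (succ zero)) (λ (v : Nat) → λ (f : Nat) → succ f) zero
  ~> succ (succ zero)
the term's type:
  Nat
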